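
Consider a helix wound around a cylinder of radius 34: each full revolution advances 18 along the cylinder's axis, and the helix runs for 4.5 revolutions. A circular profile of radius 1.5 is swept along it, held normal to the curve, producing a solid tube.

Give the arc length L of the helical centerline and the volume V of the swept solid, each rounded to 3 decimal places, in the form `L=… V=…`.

L=964.734 V=6819.301

2πR = 2π·34 = 213.628300
per-turn = √(213.628300² + 18²) = √(45637.0508 + 324) = √45961.0508 = 214.385286
L = 4.5 × 214.385286 = 964.733786
V = π·1.5² × L = 7.068583 × 964.733786 = 6819.301293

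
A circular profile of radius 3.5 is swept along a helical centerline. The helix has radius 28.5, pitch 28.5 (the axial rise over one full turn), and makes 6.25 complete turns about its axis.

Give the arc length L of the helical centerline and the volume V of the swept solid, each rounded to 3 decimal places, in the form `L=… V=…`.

2πR = 2π·28.5 = 179.070781
per-turn = √(179.070781² + 28.5²) = √(32066.3447 + 812.25) = √32878.5947 = 181.324556
L = 6.25 × 181.324556 = 1133.278477
V = π·3.5² × L = 38.484510 × 1133.278477 = 43613.666871

L=1133.278 V=43613.667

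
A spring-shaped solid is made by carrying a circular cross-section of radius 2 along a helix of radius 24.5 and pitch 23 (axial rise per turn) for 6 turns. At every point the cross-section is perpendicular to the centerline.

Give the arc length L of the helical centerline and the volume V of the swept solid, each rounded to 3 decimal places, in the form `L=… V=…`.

L=933.881 V=11735.491

2πR = 2π·24.5 = 153.938040
per-turn = √(153.938040² + 23²) = √(23696.9202 + 529) = √24225.9202 = 155.646780
L = 6 × 155.646780 = 933.880681
V = π·2² × L = 12.566371 × 933.880681 = 11735.490745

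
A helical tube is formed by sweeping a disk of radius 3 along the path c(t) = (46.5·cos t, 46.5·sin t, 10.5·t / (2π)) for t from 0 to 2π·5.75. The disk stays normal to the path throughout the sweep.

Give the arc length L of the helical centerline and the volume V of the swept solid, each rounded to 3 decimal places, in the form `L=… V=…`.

L=1681.051 V=47530.603

2πR = 2π·46.5 = 292.168117
per-turn = √(292.168117² + 10.5²) = √(85362.2085 + 110.25) = √85472.4585 = 292.356732
L = 5.75 × 292.356732 = 1681.051206
V = π·3² × L = 28.274334 × 1681.051206 = 47530.603078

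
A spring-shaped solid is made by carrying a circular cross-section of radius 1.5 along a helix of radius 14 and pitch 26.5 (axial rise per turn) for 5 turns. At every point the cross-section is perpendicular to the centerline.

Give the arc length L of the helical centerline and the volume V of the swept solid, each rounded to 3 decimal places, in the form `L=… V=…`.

L=459.348 V=3246.939

2πR = 2π·14 = 87.964594
per-turn = √(87.964594² + 26.5²) = √(7737.7699 + 702.25) = √8440.0199 = 91.869581
L = 5 × 91.869581 = 459.347903
V = π·1.5² × L = 7.068583 × 459.347903 = 3246.938996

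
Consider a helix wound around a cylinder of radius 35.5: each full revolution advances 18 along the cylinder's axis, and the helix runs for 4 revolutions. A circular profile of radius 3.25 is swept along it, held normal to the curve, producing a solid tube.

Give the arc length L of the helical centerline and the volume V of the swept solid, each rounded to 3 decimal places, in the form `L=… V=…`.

2πR = 2π·35.5 = 223.053078
per-turn = √(223.053078² + 18²) = √(49752.6758 + 324) = √50076.6758 = 223.778184
L = 4 × 223.778184 = 895.112737
V = π·3.25² × L = 33.183072 × 895.112737 = 29702.590773

L=895.113 V=29702.591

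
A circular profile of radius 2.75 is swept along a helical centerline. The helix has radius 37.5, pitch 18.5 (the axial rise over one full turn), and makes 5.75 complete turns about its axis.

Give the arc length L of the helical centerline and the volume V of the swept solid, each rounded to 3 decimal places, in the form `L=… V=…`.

L=1358.982 V=32287.083

2πR = 2π·37.5 = 235.619449
per-turn = √(235.619449² + 18.5²) = √(55516.5248 + 342.25) = √55858.7748 = 236.344610
L = 5.75 × 236.344610 = 1358.981508
V = π·2.75² × L = 23.758294 × 1358.981508 = 32287.082821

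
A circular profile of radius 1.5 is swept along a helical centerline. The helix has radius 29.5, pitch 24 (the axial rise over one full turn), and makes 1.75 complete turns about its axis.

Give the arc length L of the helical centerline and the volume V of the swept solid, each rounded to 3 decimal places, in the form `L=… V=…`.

2πR = 2π·29.5 = 185.353967
per-turn = √(185.353967² + 24²) = √(34356.0929 + 576) = √34932.0929 = 186.901292
L = 1.75 × 186.901292 = 327.077261
V = π·1.5² × L = 7.068583 × 327.077261 = 2311.972920

L=327.077 V=2311.973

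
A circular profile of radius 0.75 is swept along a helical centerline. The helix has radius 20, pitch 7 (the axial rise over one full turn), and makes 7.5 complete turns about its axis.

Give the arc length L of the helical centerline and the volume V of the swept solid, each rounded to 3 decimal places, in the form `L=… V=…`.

2πR = 2π·20 = 125.663706
per-turn = √(125.663706² + 7²) = √(15791.3670 + 49) = √15840.3670 = 125.858520
L = 7.5 × 125.858520 = 943.938900
V = π·0.75² × L = 1.767146 × 943.938900 = 1668.077726

L=943.939 V=1668.078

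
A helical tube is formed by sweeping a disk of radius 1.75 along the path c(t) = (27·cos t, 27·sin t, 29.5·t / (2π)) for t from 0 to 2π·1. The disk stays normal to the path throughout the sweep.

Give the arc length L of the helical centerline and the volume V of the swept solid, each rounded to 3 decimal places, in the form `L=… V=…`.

L=172.192 V=1656.679

2πR = 2π·27 = 169.646003
per-turn = √(169.646003² + 29.5²) = √(28779.7664 + 870.25) = √29650.0164 = 172.191801
L = 1 × 172.191801 = 172.191801
V = π·1.75² × L = 9.621128 × 172.191801 = 1656.679275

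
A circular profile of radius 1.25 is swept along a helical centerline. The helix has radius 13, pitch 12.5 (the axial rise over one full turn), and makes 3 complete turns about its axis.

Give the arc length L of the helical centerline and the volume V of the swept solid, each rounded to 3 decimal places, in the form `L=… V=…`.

L=247.897 V=1216.862

2πR = 2π·13 = 81.681409
per-turn = √(81.681409² + 12.5²) = √(6671.8526 + 156.25) = √6828.1026 = 82.632334
L = 3 × 82.632334 = 247.897001
V = π·1.25² × L = 4.908739 × 247.897001 = 1216.861559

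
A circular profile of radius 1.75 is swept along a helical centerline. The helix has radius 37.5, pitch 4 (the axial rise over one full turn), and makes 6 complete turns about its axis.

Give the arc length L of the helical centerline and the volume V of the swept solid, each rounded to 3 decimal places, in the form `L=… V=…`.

L=1413.920 V=13603.508

2πR = 2π·37.5 = 235.619449
per-turn = √(235.619449² + 4²) = √(55516.5248 + 16) = √55532.5248 = 235.653400
L = 6 × 235.653400 = 1413.920398
V = π·1.75² × L = 9.621128 × 1413.920398 = 13603.508424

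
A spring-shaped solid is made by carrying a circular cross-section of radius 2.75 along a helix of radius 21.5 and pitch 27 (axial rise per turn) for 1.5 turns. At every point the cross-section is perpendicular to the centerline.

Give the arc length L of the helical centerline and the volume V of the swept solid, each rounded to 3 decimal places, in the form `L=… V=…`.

2πR = 2π·21.5 = 135.088484
per-turn = √(135.088484² + 27²) = √(18248.8985 + 729) = √18977.8985 = 137.760294
L = 1.5 × 137.760294 = 206.640441
V = π·2.75² × L = 23.758294 × 206.640441 = 4909.424433

L=206.640 V=4909.424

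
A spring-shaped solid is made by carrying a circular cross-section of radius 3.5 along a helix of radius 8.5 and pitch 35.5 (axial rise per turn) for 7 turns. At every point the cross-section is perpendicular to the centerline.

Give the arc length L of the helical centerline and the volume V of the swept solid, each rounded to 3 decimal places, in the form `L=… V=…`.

2πR = 2π·8.5 = 53.407075
per-turn = √(53.407075² + 35.5²) = √(2852.3157 + 1260.25) = √4112.5657 = 64.129289
L = 7 × 64.129289 = 448.905021
V = π·3.5² × L = 38.484510 × 448.905021 = 17275.889775

L=448.905 V=17275.890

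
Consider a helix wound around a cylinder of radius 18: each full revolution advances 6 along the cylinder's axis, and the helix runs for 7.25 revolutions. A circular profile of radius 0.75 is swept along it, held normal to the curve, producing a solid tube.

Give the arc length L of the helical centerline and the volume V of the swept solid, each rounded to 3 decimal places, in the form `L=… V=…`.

2πR = 2π·18 = 113.097336
per-turn = √(113.097336² + 6²) = √(12791.0073 + 36) = √12827.0073 = 113.256379
L = 7.25 × 113.256379 = 821.108745
V = π·0.75² × L = 1.767146 × 821.108745 = 1451.018926

L=821.109 V=1451.019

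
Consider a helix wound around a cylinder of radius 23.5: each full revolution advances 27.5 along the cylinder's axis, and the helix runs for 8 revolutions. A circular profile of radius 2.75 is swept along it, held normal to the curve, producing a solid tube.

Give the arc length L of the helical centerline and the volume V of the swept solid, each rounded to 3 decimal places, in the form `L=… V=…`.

2πR = 2π·23.5 = 147.654855
per-turn = √(147.654855² + 27.5²) = √(21801.9561 + 756.25) = √22558.2061 = 150.193895
L = 8 × 150.193895 = 1201.551161
V = π·2.75² × L = 23.758294 × 1201.551161 = 28546.806264

L=1201.551 V=28546.806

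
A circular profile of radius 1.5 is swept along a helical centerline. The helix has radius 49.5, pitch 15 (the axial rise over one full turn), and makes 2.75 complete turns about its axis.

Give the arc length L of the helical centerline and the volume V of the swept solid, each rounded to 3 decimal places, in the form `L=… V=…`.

2πR = 2π·49.5 = 311.017673
per-turn = √(311.017673² + 15²) = √(96731.9927 + 225) = √96956.9927 = 311.379178
L = 2.75 × 311.379178 = 856.292741
V = π·1.5² × L = 7.068583 × 856.292741 = 6052.776712

L=856.293 V=6052.777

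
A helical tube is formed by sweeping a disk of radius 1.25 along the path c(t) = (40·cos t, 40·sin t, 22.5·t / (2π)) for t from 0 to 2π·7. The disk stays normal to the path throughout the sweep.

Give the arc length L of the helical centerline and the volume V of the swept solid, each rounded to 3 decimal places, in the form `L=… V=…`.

L=1766.328 V=8670.442

2πR = 2π·40 = 251.327412
per-turn = √(251.327412² + 22.5²) = √(63165.4682 + 506.25) = √63671.7182 = 252.332555
L = 7 × 252.332555 = 1766.327883
V = π·1.25² × L = 4.908739 × 1766.327883 = 8670.441720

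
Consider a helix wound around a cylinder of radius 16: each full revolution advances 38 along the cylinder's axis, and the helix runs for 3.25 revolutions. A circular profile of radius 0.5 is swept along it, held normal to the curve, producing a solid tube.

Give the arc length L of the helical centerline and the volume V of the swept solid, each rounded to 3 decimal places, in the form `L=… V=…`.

L=349.288 V=274.330

2πR = 2π·16 = 100.530965
per-turn = √(100.530965² + 38²) = √(10106.4749 + 1444) = √11550.4749 = 107.473136
L = 3.25 × 107.473136 = 349.287691
V = π·0.5² × L = 0.785398 × 349.287691 = 274.329911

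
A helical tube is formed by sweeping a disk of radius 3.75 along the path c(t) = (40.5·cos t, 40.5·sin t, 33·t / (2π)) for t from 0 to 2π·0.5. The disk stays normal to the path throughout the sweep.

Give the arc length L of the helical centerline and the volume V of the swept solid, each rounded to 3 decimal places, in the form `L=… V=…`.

L=128.300 V=5668.117

2πR = 2π·40.5 = 254.469005
per-turn = √(254.469005² + 33²) = √(64754.4745 + 1089) = √65843.4745 = 256.599833
L = 0.5 × 256.599833 = 128.299917
V = π·3.75² × L = 44.178647 × 128.299917 = 5668.116689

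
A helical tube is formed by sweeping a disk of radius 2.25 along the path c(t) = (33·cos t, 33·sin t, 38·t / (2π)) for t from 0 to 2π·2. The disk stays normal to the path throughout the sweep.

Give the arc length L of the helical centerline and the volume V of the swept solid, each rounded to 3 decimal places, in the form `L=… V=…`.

L=421.597 V=6705.210

2πR = 2π·33 = 207.345115
per-turn = √(207.345115² + 38²) = √(42991.9968 + 1444) = √44435.9968 = 210.798474
L = 2 × 210.798474 = 421.596949
V = π·2.25² × L = 15.904313 × 421.596949 = 6705.209750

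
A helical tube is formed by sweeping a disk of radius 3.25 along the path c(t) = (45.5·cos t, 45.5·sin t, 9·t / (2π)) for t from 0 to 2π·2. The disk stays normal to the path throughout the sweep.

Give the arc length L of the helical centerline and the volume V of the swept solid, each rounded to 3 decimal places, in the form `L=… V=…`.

2πR = 2π·45.5 = 285.884931
per-turn = √(285.884931² + 9²) = √(81730.1940 + 81) = √81811.1940 = 286.026562
L = 2 × 286.026562 = 572.053124
V = π·3.25² × L = 33.183072 × 572.053124 = 18982.480218

L=572.053 V=18982.480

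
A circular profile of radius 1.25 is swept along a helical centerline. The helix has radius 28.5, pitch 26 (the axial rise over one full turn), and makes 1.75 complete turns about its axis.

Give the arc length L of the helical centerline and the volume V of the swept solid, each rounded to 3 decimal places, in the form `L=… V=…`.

2πR = 2π·28.5 = 179.070781
per-turn = √(179.070781² + 26²) = √(32066.3447 + 676) = √32742.3447 = 180.948459
L = 1.75 × 180.948459 = 316.659803
V = π·1.25² × L = 4.908739 × 316.659803 = 1554.400172

L=316.660 V=1554.400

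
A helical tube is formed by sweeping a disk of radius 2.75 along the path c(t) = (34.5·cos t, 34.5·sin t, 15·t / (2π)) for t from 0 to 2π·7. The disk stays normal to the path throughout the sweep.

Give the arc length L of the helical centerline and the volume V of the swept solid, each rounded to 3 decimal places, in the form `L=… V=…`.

2πR = 2π·34.5 = 216.769893
per-turn = √(216.769893² + 15²) = √(46989.1866 + 225) = √47214.1866 = 217.288257
L = 7 × 217.288257 = 1521.017798
V = π·2.75² × L = 23.758294 × 1521.017798 = 36136.788692

L=1521.018 V=36136.789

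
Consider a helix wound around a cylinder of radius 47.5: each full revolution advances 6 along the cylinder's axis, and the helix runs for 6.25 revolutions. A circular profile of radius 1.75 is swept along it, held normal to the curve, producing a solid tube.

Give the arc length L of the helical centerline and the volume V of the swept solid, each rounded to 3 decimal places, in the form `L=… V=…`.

2πR = 2π·47.5 = 298.451302
per-turn = √(298.451302² + 6²) = √(89073.1797 + 36) = √89109.1797 = 298.511607
L = 6.25 × 298.511607 = 1865.697546
V = π·1.75² × L = 9.621128 × 1865.697546 = 17950.113969

L=1865.698 V=17950.114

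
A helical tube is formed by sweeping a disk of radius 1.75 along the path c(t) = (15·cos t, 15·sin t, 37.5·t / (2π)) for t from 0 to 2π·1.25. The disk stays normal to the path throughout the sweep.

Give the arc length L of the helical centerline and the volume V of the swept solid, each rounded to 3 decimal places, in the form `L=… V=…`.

2πR = 2π·15 = 94.247780
per-turn = √(94.247780² + 37.5²) = √(8882.6440 + 1406.25) = √10288.8940 = 101.434185
L = 1.25 × 101.434185 = 126.792732
V = π·1.75² × L = 9.621128 × 126.792732 = 1219.889038

L=126.793 V=1219.889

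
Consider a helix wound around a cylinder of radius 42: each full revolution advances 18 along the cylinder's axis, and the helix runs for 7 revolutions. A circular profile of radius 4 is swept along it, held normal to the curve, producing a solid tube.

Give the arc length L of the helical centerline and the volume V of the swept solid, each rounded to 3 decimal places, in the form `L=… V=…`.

L=1851.549 V=93068.988

2πR = 2π·42 = 263.893783
per-turn = √(263.893783² + 18²) = √(69639.9287 + 324) = √69963.9287 = 264.506954
L = 7 × 264.506954 = 1851.548677
V = π·4² × L = 50.265482 × 1851.548677 = 93068.987553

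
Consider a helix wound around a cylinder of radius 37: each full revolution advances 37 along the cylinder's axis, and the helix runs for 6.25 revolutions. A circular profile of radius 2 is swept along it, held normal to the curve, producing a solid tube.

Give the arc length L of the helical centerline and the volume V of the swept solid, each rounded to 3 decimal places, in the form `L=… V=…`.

L=1471.274 V=18488.572

2πR = 2π·37 = 232.477856
per-turn = √(232.477856² + 37²) = √(54045.9537 + 1369) = √55414.9537 = 235.403810
L = 6.25 × 235.403810 = 1471.273812
V = π·2² × L = 12.566371 × 1471.273812 = 18488.571993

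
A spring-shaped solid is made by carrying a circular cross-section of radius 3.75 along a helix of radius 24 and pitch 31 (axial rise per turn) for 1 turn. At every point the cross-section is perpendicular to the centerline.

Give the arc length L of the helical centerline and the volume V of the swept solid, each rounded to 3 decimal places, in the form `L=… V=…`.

L=153.950 V=6801.298

2πR = 2π·24 = 150.796447
per-turn = √(150.796447² + 31²) = √(22739.5685 + 961) = √23700.5685 = 153.949890
L = 1 × 153.949890 = 153.949890
V = π·3.75² × L = 44.178647 × 153.949890 = 6801.297785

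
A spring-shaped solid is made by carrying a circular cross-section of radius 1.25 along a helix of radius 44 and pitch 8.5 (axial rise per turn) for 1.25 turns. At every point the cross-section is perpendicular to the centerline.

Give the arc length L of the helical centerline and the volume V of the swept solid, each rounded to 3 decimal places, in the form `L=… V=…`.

2πR = 2π·44 = 276.460154
per-turn = √(276.460154² + 8.5²) = √(76430.2165 + 72.25) = √76502.4665 = 276.590792
L = 1.25 × 276.590792 = 345.738491
V = π·1.25² × L = 4.908739 × 345.738491 = 1697.139847

L=345.738 V=1697.140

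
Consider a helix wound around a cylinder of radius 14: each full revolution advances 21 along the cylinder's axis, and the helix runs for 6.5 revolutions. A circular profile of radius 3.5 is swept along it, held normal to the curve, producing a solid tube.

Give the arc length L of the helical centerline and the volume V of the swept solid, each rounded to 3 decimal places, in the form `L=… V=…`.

2πR = 2π·14 = 87.964594
per-turn = √(87.964594² + 21²) = √(7737.7699 + 441) = √8178.7699 = 90.436552
L = 6.5 × 90.436552 = 587.837585
V = π·3.5² × L = 38.484510 × 587.837585 = 22622.641417

L=587.838 V=22622.641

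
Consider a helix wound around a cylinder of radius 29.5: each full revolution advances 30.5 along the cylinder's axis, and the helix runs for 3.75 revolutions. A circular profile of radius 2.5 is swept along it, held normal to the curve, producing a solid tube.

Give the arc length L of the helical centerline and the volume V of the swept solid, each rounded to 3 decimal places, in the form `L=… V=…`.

L=704.425 V=13831.347

2πR = 2π·29.5 = 185.353967
per-turn = √(185.353967² + 30.5²) = √(34356.0929 + 930.25) = √35286.3429 = 187.846594
L = 3.75 × 187.846594 = 704.424728
V = π·2.5² × L = 19.634954 × 704.424728 = 13831.347189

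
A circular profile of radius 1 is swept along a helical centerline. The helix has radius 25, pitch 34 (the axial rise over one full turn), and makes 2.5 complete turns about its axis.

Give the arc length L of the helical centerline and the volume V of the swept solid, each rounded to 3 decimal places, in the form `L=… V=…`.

2πR = 2π·25 = 157.079633
per-turn = √(157.079633² + 34²) = √(24674.0110 + 1156) = √25830.0110 = 160.717177
L = 2.5 × 160.717177 = 401.792943
V = π·1² × L = 3.141593 × 401.792943 = 1262.269757

L=401.793 V=1262.270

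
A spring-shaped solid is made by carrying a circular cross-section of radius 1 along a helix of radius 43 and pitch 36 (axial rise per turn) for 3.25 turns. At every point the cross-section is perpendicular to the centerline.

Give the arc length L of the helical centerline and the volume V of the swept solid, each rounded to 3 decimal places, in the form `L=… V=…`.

L=885.836 V=2782.935

2πR = 2π·43 = 270.176968
per-turn = √(270.176968² + 36²) = √(72995.5942 + 1296) = √74291.5942 = 272.564844
L = 3.25 × 272.564844 = 885.835743
V = π·1² × L = 3.141593 × 885.835743 = 2782.935062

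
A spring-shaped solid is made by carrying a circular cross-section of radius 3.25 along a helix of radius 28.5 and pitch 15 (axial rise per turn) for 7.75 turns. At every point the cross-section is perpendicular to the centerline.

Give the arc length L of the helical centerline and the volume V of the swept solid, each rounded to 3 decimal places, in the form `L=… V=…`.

2πR = 2π·28.5 = 179.070781
per-turn = √(179.070781² + 15²) = √(32066.3447 + 225) = √32291.3447 = 179.697926
L = 7.75 × 179.697926 = 1392.658928
V = π·3.25² × L = 33.183072 × 1392.658928 = 46212.702056

L=1392.659 V=46212.702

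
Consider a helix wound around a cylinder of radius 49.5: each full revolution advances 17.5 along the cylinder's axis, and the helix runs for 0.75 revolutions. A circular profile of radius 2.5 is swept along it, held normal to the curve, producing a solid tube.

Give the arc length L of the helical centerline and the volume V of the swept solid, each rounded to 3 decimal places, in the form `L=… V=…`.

L=233.632 V=4587.358

2πR = 2π·49.5 = 311.017673
per-turn = √(311.017673² + 17.5²) = √(96731.9927 + 306.25) = √97038.2427 = 311.509619
L = 0.75 × 311.509619 = 233.632214
V = π·2.5² × L = 19.634954 × 233.632214 = 4587.357800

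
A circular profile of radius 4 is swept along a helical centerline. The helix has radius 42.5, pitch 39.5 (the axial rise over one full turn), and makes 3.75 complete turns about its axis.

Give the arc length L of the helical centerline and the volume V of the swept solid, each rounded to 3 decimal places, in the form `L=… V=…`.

L=1012.279 V=50882.679

2πR = 2π·42.5 = 267.035376
per-turn = √(267.035376² + 39.5²) = √(71307.8918 + 1560.25) = √72868.1418 = 269.940997
L = 3.75 × 269.940997 = 1012.278738
V = π·4² × L = 50.265482 × 1012.278738 = 50882.679163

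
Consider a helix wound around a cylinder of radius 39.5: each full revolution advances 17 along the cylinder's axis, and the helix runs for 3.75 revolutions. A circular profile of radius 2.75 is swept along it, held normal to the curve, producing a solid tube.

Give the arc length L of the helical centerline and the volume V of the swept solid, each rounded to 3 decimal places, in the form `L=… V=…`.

L=932.878 V=22163.581

2πR = 2π·39.5 = 248.185820
per-turn = √(248.185820² + 17²) = √(61596.2011 + 289) = √61885.2011 = 248.767363
L = 3.75 × 248.767363 = 932.877613
V = π·2.75² × L = 23.758294 × 932.877613 = 22163.580998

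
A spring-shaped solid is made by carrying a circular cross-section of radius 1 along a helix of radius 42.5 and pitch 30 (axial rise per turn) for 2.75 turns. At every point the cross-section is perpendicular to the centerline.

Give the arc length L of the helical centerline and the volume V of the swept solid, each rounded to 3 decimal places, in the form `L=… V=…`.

2πR = 2π·42.5 = 267.035376
per-turn = √(267.035376² + 30²) = √(71307.8918 + 900) = √72207.8918 = 268.715262
L = 2.75 × 268.715262 = 738.966969
V = π·1² × L = 3.141593 × 738.966969 = 2321.533202

L=738.967 V=2321.533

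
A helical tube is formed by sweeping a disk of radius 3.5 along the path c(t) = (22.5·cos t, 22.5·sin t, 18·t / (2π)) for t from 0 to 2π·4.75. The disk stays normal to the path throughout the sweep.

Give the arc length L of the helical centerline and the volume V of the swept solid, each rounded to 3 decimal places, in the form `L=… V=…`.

2πR = 2π·22.5 = 141.371669
per-turn = √(141.371669² + 18²) = √(19985.9489 + 324) = √20309.9489 = 142.512978
L = 4.75 × 142.512978 = 676.936646
V = π·3.5² × L = 38.484510 × 676.936646 = 26051.575116

L=676.937 V=26051.575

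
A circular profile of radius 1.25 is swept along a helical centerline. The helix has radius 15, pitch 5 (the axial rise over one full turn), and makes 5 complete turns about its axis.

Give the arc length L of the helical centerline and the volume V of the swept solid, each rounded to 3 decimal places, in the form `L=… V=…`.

2πR = 2π·15 = 94.247780
per-turn = √(94.247780² + 5²) = √(8882.6440 + 25) = √8907.6440 = 94.380316
L = 5 × 94.380316 = 471.901578
V = π·1.25² × L = 4.908739 × 471.901578 = 2316.441453

L=471.902 V=2316.441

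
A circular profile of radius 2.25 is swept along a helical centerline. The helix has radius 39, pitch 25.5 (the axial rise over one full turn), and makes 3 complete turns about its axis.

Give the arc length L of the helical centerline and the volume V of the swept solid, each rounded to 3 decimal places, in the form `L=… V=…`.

2πR = 2π·39 = 245.044227
per-turn = √(245.044227² + 25.5²) = √(60046.6732 + 650.25) = √60696.9232 = 246.367456
L = 3 × 246.367456 = 739.102367
V = π·2.25² × L = 15.904313 × 739.102367 = 11754.915239

L=739.102 V=11754.915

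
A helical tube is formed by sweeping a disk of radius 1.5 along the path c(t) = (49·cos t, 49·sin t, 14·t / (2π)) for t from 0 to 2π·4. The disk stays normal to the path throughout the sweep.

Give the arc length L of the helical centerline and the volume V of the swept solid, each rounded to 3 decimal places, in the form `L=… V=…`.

2πR = 2π·49 = 307.876080
per-turn = √(307.876080² + 14²) = √(94787.6807 + 196) = √94983.6807 = 308.194226
L = 4 × 308.194226 = 1232.776902
V = π·1.5² × L = 7.068583 × 1232.776902 = 8713.986434

L=1232.777 V=8713.986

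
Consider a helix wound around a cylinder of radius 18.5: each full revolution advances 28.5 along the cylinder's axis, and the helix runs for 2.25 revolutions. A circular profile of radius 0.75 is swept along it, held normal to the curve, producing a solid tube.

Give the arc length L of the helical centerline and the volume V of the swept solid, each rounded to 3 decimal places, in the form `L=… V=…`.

L=269.284 V=475.864

2πR = 2π·18.5 = 116.238928
per-turn = √(116.238928² + 28.5²) = √(13511.4884 + 812.25) = √14323.7384 = 119.681822
L = 2.25 × 119.681822 = 269.284099
V = π·0.75² × L = 1.767146 × 269.284099 = 475.864282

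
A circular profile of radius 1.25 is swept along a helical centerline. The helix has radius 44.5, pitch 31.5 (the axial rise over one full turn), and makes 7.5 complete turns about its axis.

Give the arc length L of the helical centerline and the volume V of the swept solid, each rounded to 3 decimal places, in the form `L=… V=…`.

L=2110.279 V=10358.808

2πR = 2π·44.5 = 279.601746
per-turn = √(279.601746² + 31.5²) = √(78177.1365 + 992.25) = √79169.3865 = 281.370550
L = 7.5 × 281.370550 = 2110.279126
V = π·1.25² × L = 4.908739 × 2110.279126 = 10358.808435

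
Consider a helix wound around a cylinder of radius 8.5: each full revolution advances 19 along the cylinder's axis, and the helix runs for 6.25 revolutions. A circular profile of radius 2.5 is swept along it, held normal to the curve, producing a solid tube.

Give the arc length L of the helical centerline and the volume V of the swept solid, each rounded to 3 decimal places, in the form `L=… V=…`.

L=354.288 V=6956.433

2πR = 2π·8.5 = 53.407075
per-turn = √(53.407075² + 19²) = √(2852.3157 + 361) = √3213.3157 = 56.686115
L = 6.25 × 56.686115 = 354.288221
V = π·2.5² × L = 19.634954 × 354.288221 = 6956.432949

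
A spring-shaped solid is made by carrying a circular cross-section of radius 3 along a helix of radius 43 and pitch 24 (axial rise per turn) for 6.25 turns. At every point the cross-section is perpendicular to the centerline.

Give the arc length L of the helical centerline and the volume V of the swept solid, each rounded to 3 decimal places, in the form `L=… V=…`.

L=1695.255 V=47932.213

2πR = 2π·43 = 270.176968
per-turn = √(270.176968² + 24²) = √(72995.5942 + 576) = √73571.5942 = 271.240842
L = 6.25 × 271.240842 = 1695.255260
V = π·3² × L = 28.274334 × 1695.255260 = 47932.213237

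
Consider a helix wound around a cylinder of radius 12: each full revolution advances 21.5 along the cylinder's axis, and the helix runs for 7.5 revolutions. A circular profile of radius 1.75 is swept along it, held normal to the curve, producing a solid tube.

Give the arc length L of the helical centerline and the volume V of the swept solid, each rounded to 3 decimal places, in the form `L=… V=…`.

L=588.028 V=5657.491

2πR = 2π·12 = 75.398224
per-turn = √(75.398224² + 21.5²) = √(5684.8921 + 462.25) = √6147.1421 = 78.403713
L = 7.5 × 78.403713 = 588.027844
V = π·1.75² × L = 9.621128 × 588.027844 = 5657.490860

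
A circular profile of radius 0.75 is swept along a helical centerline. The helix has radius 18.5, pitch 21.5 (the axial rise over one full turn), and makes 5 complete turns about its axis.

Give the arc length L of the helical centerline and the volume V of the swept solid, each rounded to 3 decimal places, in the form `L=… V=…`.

L=591.053 V=1044.477

2πR = 2π·18.5 = 116.238928
per-turn = √(116.238928² + 21.5²) = √(13511.4884 + 462.25) = √13973.7384 = 118.210568
L = 5 × 118.210568 = 591.052841
V = π·0.75² × L = 1.767146 × 591.052841 = 1044.476585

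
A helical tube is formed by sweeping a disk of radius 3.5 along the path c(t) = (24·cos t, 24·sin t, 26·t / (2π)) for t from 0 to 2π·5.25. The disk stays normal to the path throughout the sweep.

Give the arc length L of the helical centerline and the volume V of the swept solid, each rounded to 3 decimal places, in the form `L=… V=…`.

L=803.363 V=30917.019

2πR = 2π·24 = 150.796447
per-turn = √(150.796447² + 26²) = √(22739.5685 + 676) = √23415.5685 = 153.021464
L = 5.25 × 153.021464 = 803.362688
V = π·3.5² × L = 38.484510 × 803.362688 = 30917.019391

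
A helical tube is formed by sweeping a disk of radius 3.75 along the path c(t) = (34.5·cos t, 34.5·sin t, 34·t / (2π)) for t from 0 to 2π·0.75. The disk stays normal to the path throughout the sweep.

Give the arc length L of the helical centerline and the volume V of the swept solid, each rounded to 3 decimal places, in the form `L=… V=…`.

L=164.565 V=7270.263

2πR = 2π·34.5 = 216.769893
per-turn = √(216.769893² + 34²) = √(46989.1866 + 1156) = √48145.1866 = 219.420114
L = 0.75 × 219.420114 = 164.565086
V = π·3.75² × L = 44.178647 × 164.565086 = 7270.262779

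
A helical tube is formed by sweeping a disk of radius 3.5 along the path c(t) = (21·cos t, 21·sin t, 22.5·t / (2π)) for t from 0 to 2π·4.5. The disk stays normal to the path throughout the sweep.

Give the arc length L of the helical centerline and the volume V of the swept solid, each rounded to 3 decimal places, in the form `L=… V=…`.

2πR = 2π·21 = 131.946891
per-turn = √(131.946891² + 22.5²) = √(17409.9822 + 506.25) = √17916.2322 = 133.851530
L = 4.5 × 133.851530 = 602.331886
V = π·3.5² × L = 38.484510 × 602.331886 = 23180.447507

L=602.332 V=23180.448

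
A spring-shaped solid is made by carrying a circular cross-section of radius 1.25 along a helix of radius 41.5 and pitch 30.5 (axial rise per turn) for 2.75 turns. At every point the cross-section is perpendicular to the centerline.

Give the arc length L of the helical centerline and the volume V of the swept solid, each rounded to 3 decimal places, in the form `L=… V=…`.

L=721.957 V=3543.899

2πR = 2π·41.5 = 260.752190
per-turn = √(260.752190² + 30.5²) = √(67991.7047 + 930.25) = √68921.9547 = 262.529912
L = 2.75 × 262.529912 = 721.957258
V = π·1.25² × L = 4.908739 × 721.957258 = 3543.899404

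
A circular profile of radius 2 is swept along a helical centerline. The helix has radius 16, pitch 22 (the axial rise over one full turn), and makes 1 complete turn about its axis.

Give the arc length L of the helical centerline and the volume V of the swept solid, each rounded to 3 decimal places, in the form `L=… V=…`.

2πR = 2π·16 = 100.530965
per-turn = √(100.530965² + 22²) = √(10106.4749 + 484) = √10590.4749 = 102.910033
L = 1 × 102.910033 = 102.910033
V = π·2² × L = 12.566371 × 102.910033 = 1293.205616

L=102.910 V=1293.206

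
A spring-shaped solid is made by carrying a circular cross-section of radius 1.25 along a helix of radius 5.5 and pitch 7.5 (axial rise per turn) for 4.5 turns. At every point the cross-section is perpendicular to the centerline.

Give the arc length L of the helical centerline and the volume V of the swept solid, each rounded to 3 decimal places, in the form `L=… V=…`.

2πR = 2π·5.5 = 34.557519
per-turn = √(34.557519² + 7.5²) = √(1194.2221 + 56.25) = √1250.4721 = 35.362015
L = 4.5 × 35.362015 = 159.129069
V = π·1.25² × L = 4.908739 × 159.129069 = 781.122992

L=159.129 V=781.123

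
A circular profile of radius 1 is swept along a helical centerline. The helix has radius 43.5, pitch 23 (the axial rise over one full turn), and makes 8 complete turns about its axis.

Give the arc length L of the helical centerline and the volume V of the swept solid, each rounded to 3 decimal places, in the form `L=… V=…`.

2πR = 2π·43.5 = 273.318561
per-turn = √(273.318561² + 23²) = √(74703.0357 + 529) = √75232.0357 = 274.284589
L = 8 × 274.284589 = 2194.276711
V = π·1² × L = 3.141593 × 2194.276711 = 6893.523596

L=2194.277 V=6893.524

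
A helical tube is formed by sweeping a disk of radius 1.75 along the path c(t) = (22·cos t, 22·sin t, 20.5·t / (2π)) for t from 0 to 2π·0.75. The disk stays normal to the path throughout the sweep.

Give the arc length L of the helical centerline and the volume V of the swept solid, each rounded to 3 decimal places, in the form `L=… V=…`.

2πR = 2π·22 = 138.230077
per-turn = √(138.230077² + 20.5²) = √(19107.5541 + 420.25) = √19527.8041 = 139.741920
L = 0.75 × 139.741920 = 104.806440
V = π·1.75² × L = 9.621128 × 104.806440 = 1008.356120

L=104.806 V=1008.356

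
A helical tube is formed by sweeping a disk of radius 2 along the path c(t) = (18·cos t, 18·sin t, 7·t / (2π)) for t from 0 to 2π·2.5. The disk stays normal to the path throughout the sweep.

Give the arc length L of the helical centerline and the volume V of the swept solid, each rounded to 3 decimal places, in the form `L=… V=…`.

L=283.284 V=3559.857

2πR = 2π·18 = 113.097336
per-turn = √(113.097336² + 7²) = √(12791.0073 + 49) = √12840.0073 = 113.313756
L = 2.5 × 113.313756 = 283.284390
V = π·2² × L = 12.566371 × 283.284390 = 3559.856635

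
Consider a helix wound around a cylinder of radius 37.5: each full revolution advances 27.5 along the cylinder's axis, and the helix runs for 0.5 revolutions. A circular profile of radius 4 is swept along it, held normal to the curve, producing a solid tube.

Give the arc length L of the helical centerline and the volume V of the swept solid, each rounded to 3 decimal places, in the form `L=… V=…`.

L=118.609 V=5961.960

2πR = 2π·37.5 = 235.619449
per-turn = √(235.619449² + 27.5²) = √(55516.5248 + 756.25) = √56272.7748 = 237.218833
L = 0.5 × 237.218833 = 118.609417
V = π·4² × L = 50.265482 × 118.609417 = 5961.959546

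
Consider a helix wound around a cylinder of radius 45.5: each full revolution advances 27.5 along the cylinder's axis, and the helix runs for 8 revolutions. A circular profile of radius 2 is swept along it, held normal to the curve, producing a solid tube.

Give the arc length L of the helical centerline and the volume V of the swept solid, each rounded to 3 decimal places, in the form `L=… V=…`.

L=2297.636 V=28872.949

2πR = 2π·45.5 = 285.884931
per-turn = √(285.884931² + 27.5²) = √(81730.1940 + 756.25) = √82486.4440 = 287.204533
L = 8 × 287.204533 = 2297.636268
V = π·2² × L = 12.566371 × 2297.636268 = 28872.948878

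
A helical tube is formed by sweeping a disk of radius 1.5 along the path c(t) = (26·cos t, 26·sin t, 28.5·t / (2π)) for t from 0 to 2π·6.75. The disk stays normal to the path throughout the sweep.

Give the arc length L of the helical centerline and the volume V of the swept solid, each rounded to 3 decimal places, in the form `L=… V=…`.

2πR = 2π·26 = 163.362818
per-turn = √(163.362818² + 28.5²) = √(26687.4103 + 812.25) = √27499.6603 = 165.830215
L = 6.75 × 165.830215 = 1119.353953
V = π·1.5² × L = 7.068583 × 1119.353953 = 7912.246851

L=1119.354 V=7912.247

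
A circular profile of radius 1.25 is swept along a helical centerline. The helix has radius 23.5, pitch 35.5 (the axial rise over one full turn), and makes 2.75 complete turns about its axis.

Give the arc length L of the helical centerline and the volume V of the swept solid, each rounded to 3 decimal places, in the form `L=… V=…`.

L=417.622 V=2049.996

2πR = 2π·23.5 = 147.654855
per-turn = √(147.654855² + 35.5²) = √(21801.9561 + 1260.25) = √23062.2061 = 151.862458
L = 2.75 × 151.862458 = 417.621759
V = π·1.25² × L = 4.908739 × 417.621759 = 2049.996017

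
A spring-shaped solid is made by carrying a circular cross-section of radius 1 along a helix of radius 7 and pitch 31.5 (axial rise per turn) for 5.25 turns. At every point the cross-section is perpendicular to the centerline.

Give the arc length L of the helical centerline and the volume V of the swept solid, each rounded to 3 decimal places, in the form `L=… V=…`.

2πR = 2π·7 = 43.982297
per-turn = √(43.982297² + 31.5²) = √(1934.4425 + 992.25) = √2926.6925 = 54.098914
L = 5.25 × 54.098914 = 284.019297
V = π·1² × L = 3.141593 × 284.019297 = 892.272937

L=284.019 V=892.273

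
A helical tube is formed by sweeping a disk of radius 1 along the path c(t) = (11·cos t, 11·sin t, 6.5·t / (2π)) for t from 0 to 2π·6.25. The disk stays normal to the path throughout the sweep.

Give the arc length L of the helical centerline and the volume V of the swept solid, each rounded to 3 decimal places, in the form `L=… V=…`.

2πR = 2π·11 = 69.115038
per-turn = √(69.115038² + 6.5²) = √(4776.8885 + 42.25) = √4819.1385 = 69.420015
L = 6.25 × 69.420015 = 433.875096
V = π·1² × L = 3.141593 × 433.875096 = 1363.058814

L=433.875 V=1363.059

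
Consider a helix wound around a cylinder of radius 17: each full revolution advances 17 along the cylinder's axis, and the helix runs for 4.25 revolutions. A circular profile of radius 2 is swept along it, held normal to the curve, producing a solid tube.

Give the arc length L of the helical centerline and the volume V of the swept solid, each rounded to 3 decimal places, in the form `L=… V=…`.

2πR = 2π·17 = 106.814150
per-turn = √(106.814150² + 17²) = √(11409.2627 + 289) = √11698.2627 = 108.158507
L = 4.25 × 108.158507 = 459.673656
V = π·2² × L = 12.566371 × 459.673656 = 5776.429520

L=459.674 V=5776.430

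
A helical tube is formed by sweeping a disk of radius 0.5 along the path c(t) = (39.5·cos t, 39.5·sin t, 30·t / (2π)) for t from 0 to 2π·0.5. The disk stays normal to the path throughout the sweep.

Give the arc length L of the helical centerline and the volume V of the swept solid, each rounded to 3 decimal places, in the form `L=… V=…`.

2πR = 2π·39.5 = 248.185820
per-turn = √(248.185820² + 30²) = √(61596.2011 + 900) = √62496.2011 = 249.992402
L = 0.5 × 249.992402 = 124.996201
V = π·0.5² × L = 0.785398 × 124.996201 = 98.171787

L=124.996 V=98.172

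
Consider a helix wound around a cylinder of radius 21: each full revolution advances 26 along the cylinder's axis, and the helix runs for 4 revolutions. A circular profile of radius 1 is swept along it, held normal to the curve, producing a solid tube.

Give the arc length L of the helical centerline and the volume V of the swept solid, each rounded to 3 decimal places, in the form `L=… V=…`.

L=537.937 V=1689.977

2πR = 2π·21 = 131.946891
per-turn = √(131.946891² + 26²) = √(17409.9822 + 676) = √18085.9822 = 134.484134
L = 4 × 134.484134 = 537.936534
V = π·1² × L = 3.141593 × 537.936534 = 1689.977463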